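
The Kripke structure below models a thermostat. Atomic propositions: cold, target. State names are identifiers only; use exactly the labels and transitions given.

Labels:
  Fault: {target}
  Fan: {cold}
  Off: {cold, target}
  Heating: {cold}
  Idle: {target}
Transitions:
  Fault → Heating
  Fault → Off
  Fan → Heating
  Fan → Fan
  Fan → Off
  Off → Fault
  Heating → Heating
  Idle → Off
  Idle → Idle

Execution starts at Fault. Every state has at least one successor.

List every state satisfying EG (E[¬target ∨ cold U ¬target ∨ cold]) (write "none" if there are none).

{Fan, Heating}

States satisfying E[¬target ∨ cold U ¬target ∨ cold]: {Fan, Off, Heating}.
States satisfying EG (E[¬target ∨ cold U ¬target ∨ cold]): {Fan, Heating}.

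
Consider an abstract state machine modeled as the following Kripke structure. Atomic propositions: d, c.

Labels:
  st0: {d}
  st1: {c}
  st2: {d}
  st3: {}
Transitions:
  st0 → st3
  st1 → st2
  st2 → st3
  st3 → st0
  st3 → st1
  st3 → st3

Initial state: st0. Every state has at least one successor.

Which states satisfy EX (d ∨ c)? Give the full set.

{st1, st3}

States satisfying d ∨ c: {st0, st1, st2}.
States satisfying EX (d ∨ c): {st1, st3}.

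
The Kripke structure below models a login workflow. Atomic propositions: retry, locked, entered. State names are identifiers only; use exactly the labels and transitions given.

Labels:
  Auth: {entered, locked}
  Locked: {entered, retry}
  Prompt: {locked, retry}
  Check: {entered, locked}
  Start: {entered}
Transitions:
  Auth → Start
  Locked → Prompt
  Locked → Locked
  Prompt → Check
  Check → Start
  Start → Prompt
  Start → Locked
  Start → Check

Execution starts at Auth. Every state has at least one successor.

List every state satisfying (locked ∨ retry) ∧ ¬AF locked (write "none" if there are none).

States satisfying locked ∨ retry: {Auth, Locked, Prompt, Check}.
States satisfying locked: {Auth, Prompt, Check}.
States satisfying AF locked: {Auth, Prompt, Check}.
States satisfying ¬AF locked: {Locked, Start}.
States satisfying (locked ∨ retry) ∧ ¬AF locked: {Locked}.

{Locked}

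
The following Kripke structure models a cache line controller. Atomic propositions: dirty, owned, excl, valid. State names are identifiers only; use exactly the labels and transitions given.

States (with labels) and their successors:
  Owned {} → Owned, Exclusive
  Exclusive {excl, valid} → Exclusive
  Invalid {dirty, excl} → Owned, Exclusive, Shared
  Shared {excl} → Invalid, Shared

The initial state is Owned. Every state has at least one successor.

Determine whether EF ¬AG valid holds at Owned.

Satisfied

States satisfying ¬AG valid: {Owned, Invalid, Shared}.
States satisfying EF ¬AG valid: {Owned, Invalid, Shared}.
Some path from Owned reaches a state where ¬AG valid holds.
Owned ∈ Sat(EF ¬AG valid).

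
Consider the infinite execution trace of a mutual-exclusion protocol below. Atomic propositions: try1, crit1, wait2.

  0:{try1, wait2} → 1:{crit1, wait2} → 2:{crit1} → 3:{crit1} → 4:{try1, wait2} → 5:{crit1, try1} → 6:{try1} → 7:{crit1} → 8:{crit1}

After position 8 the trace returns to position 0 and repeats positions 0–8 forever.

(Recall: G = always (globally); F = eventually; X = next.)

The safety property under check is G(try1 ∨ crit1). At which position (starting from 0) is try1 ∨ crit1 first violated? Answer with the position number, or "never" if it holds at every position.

try1 ∨ crit1 holds at every position 0..8, and those are all the positions the trace ever visits, so the invariant G(try1 ∨ crit1) is never violated.

never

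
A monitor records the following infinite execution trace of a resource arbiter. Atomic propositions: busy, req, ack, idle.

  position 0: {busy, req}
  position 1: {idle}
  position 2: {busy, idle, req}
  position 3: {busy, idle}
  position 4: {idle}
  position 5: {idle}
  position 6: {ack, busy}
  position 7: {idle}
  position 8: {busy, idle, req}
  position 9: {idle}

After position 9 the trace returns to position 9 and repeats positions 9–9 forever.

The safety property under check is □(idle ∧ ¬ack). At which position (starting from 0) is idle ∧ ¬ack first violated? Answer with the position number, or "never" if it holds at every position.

At position 0 the labels are {busy, req}, so idle ∧ ¬ack is false there. This is the first violation.

0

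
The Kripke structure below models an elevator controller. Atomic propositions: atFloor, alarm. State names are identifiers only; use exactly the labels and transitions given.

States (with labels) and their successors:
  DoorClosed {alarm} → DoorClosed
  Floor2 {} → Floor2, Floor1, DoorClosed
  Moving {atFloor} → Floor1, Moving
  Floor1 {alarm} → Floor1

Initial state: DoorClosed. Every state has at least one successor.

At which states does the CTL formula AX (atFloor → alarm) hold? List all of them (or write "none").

States satisfying atFloor → alarm: {DoorClosed, Floor2, Floor1}.
States satisfying AX (atFloor → alarm): {DoorClosed, Floor2, Floor1}.

{DoorClosed, Floor2, Floor1}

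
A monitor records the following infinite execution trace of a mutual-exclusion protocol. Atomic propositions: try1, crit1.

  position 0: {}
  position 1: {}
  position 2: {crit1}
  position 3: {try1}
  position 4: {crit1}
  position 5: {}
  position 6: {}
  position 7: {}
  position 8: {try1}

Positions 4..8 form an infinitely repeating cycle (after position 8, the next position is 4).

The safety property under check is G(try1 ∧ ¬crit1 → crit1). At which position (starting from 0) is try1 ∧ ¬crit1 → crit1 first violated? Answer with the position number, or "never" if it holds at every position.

Check try1 ∧ ¬crit1 → crit1 at each position in order: 0 ✓, 1 ✓, 2 ✓.
At position 3 the labels are {try1}, so try1 ∧ ¬crit1 → crit1 is false there. This is the first violation.

3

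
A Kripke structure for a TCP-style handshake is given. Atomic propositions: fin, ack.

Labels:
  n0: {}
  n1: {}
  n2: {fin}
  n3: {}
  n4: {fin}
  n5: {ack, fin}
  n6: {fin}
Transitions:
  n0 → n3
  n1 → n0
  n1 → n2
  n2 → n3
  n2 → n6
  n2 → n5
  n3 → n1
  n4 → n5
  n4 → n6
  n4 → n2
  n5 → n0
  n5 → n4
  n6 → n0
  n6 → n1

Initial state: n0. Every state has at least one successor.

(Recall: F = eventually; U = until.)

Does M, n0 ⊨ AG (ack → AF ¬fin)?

States satisfying ack → AF ¬fin: {n0, n1, n2, n3, n4, n6}.
States satisfying AG (ack → AF ¬fin): ∅.
n5 is reachable from n0 and violates ack → AF ¬fin, so AG fails at n0.
n0 ∉ Sat(AG (ack → AF ¬fin)).

No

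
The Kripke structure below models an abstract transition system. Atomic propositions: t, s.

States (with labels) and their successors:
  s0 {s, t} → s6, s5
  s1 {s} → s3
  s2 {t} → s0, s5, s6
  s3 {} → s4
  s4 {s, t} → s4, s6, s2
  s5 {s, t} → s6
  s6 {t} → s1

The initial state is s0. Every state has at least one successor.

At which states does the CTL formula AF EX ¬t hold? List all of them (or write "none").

{s0, s1, s2, s5, s6}

States satisfying EX ¬t: {s1, s6}.
States satisfying AF EX ¬t: {s0, s1, s2, s5, s6}.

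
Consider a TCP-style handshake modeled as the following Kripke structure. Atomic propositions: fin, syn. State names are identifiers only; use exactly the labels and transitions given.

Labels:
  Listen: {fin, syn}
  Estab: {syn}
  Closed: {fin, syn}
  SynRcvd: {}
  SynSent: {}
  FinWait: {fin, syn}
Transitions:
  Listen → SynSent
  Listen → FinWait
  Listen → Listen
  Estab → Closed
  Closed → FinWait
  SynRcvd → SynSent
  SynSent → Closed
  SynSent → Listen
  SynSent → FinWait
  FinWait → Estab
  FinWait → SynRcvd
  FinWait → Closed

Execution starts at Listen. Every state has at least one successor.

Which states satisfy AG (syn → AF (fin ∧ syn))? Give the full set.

States satisfying syn → AF (fin ∧ syn): {Listen, Estab, Closed, SynRcvd, SynSent, FinWait}.
States satisfying AG (syn → AF (fin ∧ syn)): {Listen, Estab, Closed, SynRcvd, SynSent, FinWait}.

{Listen, Estab, Closed, SynRcvd, SynSent, FinWait}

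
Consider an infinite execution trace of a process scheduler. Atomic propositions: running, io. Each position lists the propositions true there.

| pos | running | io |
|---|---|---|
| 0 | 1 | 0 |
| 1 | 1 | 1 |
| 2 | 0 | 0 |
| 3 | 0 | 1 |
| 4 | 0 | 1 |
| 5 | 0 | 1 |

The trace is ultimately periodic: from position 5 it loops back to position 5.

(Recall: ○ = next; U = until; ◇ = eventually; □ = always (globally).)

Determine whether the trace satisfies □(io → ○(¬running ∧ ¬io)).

io → ○(¬running ∧ ¬io) must hold at every position from 0 onward. It fails at position 3, so □(io → ○(¬running ∧ ¬io)) is false.
Positions where io holds: 1, 3, 4, 5.
Check ○(¬running ∧ ¬io) at each: 1→ok, 3→fails, 4→fails, 5→fails.

No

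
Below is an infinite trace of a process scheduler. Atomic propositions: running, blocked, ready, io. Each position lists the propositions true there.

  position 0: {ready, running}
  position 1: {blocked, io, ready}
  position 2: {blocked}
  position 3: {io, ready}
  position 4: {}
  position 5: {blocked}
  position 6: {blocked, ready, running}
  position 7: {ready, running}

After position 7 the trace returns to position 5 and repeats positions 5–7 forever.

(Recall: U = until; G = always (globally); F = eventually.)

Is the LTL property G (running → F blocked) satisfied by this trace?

Satisfied

running → F blocked holds at every position 0..7, and those are all positions ever visited, so G (running → F blocked) holds.
Positions where running holds: 0, 6, 7.
Check F blocked at each: 0→ok, 6→ok, 7→ok.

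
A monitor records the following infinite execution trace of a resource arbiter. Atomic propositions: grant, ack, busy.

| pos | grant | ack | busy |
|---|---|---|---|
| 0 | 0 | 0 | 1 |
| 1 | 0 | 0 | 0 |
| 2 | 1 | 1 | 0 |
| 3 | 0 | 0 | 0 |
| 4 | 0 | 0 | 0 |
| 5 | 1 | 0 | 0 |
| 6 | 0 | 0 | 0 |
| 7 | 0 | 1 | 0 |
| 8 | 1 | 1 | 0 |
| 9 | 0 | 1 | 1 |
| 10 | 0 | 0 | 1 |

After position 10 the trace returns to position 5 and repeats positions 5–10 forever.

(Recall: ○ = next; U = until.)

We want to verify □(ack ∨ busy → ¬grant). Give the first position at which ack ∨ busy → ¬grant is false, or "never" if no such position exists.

Check ack ∨ busy → ¬grant at each position in order: 0 ✓, 1 ✓.
At position 2 the labels are {ack, grant}, so ack ∨ busy → ¬grant is false there. This is the first violation.

2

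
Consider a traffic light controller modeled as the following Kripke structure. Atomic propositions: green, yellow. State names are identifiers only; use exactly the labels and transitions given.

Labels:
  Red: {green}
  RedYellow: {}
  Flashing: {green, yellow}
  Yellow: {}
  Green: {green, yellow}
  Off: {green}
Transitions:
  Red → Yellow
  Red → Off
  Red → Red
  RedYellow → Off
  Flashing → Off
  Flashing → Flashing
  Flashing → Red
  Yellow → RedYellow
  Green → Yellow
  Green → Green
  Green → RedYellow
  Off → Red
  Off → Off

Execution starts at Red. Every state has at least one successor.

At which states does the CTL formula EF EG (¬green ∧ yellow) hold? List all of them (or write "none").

none

States satisfying EG (¬green ∧ yellow): ∅.
States satisfying EF EG (¬green ∧ yellow): ∅.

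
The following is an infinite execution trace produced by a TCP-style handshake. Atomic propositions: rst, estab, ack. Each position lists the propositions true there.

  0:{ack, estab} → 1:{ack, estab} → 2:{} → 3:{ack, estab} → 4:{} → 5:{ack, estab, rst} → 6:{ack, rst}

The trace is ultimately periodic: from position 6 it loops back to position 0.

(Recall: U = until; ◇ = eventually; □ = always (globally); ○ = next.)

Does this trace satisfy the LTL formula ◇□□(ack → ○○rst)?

□□(ack → ○○rst) is false at every position 0..6, so it never becomes true and ◇□□(ack → ○○rst) fails.

Does not hold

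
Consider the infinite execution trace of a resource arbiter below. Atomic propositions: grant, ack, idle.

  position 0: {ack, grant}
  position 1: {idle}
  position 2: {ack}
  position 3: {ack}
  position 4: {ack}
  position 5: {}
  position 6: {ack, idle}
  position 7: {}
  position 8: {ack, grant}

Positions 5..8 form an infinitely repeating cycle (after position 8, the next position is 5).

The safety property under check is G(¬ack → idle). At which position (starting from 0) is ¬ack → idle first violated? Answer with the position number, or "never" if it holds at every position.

5

Check ¬ack → idle at each position in order: 0 ✓, 1 ✓, 2 ✓, 3 ✓, 4 ✓.
At position 5 the labels are {}, so ¬ack → idle is false there. This is the first violation.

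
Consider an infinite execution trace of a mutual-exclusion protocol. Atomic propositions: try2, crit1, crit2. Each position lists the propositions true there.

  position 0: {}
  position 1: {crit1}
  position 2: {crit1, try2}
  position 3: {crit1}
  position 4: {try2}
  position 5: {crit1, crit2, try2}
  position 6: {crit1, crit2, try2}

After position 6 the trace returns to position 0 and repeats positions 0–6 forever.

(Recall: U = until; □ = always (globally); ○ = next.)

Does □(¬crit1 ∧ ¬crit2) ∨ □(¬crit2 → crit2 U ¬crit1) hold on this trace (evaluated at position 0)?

¬crit1 ∧ ¬crit2 must hold at every position from 0 onward. It fails at position 1, so □(¬crit1 ∧ ¬crit2) is false.
¬crit2 → crit2 U ¬crit1 must hold at every position from 0 onward. It fails at position 1, so □(¬crit2 → crit2 U ¬crit1) is false.
Positions where ¬crit2 holds: 0, 1, 2, 3, 4.
Check crit2 U ¬crit1 at each: 0→ok, 1→fails, 2→fails, 3→fails, 4→ok.
At position 0: □(¬crit1 ∧ ¬crit2) is false; □(¬crit2 → crit2 U ¬crit1) is false; so □(¬crit1 ∧ ¬crit2) ∨ □(¬crit2 → crit2 U ¬crit1) is false.

Does not hold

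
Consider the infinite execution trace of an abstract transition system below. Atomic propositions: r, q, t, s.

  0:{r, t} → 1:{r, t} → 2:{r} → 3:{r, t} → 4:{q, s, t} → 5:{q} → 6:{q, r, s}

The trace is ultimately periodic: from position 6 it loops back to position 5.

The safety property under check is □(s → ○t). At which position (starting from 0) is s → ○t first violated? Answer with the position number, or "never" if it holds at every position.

4

Check s → ○t at each position in order: 0 ✓, 1 ✓, 2 ✓, 3 ✓.
At position 4 the labels are {q, s, t} and the next position 5 has {q}, so s → ○t is false there. This is the first violation.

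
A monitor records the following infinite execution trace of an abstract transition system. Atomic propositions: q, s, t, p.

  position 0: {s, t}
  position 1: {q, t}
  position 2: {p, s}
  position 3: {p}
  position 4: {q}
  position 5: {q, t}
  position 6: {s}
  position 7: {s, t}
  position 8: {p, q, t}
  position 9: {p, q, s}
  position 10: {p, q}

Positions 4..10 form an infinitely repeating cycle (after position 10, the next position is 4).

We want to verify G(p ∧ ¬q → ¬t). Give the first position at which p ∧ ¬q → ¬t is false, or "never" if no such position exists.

p ∧ ¬q → ¬t holds at every position 0..10, and those are all the positions the trace ever visits, so the invariant G(p ∧ ¬q → ¬t) is never violated.

never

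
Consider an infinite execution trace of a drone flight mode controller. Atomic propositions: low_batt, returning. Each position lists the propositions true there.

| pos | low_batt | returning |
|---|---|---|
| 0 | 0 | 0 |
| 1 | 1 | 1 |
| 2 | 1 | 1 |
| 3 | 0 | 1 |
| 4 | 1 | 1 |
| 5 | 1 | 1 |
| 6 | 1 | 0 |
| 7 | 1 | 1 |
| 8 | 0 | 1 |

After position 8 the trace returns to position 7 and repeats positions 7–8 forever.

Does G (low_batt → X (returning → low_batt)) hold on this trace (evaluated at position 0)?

Violated

low_batt → X (returning → low_batt) must hold at every position from 0 onward. It fails at position 2, so G (low_batt → X (returning → low_batt)) is false.
Positions where low_batt holds: 1, 2, 4, 5, 6, 7.
Check X (returning → low_batt) at each: 1→ok, 2→fails, 4→ok, 5→ok, 6→ok, 7→fails.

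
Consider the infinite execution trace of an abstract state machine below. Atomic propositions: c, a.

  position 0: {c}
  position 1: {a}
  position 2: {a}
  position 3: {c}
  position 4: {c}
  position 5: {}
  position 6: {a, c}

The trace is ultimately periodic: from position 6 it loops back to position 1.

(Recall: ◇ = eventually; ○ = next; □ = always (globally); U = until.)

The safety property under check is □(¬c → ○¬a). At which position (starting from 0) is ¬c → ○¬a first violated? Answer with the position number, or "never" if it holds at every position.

Check ¬c → ○¬a at each position in order: 0 ✓.
At position 1 the labels are {a} and the next position 2 has {a}, so ¬c → ○¬a is false there. This is the first violation.

1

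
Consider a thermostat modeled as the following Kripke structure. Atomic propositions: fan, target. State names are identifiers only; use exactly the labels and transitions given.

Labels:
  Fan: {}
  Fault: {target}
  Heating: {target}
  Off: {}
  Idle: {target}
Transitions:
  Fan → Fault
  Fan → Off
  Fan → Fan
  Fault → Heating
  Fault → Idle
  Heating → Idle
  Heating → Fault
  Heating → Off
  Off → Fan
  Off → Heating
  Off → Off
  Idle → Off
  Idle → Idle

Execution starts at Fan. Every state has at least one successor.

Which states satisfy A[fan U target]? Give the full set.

States satisfying fan: ∅.
States satisfying target: {Fault, Heating, Idle}.
States satisfying A[fan U target]: {Fault, Heating, Idle}.

{Fault, Heating, Idle}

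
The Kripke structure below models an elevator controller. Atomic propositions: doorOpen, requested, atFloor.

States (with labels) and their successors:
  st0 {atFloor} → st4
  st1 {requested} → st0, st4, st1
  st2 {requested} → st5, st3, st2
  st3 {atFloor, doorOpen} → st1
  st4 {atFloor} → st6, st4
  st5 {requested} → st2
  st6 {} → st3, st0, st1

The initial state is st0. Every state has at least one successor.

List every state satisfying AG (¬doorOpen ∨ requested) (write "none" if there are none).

none

States satisfying ¬doorOpen ∨ requested: {st0, st1, st2, st4, st5, st6}.
States satisfying AG (¬doorOpen ∨ requested): ∅.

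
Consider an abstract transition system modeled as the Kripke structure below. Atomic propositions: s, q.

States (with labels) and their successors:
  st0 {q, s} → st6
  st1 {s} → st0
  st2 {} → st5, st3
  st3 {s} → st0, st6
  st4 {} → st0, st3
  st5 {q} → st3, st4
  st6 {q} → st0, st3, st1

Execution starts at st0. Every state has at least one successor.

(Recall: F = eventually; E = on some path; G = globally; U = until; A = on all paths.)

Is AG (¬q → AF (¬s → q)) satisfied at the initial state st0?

Satisfied

States satisfying ¬q → AF (¬s → q): {st0, st1, st2, st3, st4, st5, st6}.
States satisfying AG (¬q → AF (¬s → q)): {st0, st1, st2, st3, st4, st5, st6}.
Every state reachable from st0 satisfies ¬q → AF (¬s → q).
st0 ∈ Sat(AG (¬q → AF (¬s → q))).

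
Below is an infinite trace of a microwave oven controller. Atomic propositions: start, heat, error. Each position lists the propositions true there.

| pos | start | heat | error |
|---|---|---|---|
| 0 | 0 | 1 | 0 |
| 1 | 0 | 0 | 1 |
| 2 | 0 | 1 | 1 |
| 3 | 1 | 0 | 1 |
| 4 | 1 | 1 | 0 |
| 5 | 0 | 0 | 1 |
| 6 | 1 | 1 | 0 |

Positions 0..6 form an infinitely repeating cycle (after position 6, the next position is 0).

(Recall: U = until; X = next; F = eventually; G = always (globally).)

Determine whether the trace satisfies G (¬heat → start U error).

Satisfied

¬heat → start U error holds at every position 0..6, and those are all positions ever visited, so G (¬heat → start U error) holds.
Positions where ¬heat holds: 1, 3, 5.
Check start U error at each: 1→ok, 3→ok, 5→ok.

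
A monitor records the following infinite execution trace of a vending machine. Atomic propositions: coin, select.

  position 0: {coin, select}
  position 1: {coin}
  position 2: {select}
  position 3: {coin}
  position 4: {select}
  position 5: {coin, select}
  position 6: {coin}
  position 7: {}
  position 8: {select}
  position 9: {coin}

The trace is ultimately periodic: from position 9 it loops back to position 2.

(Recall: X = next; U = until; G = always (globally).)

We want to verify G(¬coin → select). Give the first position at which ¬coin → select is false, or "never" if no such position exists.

Check ¬coin → select at each position in order: 0 ✓, 1 ✓, 2 ✓, 3 ✓, 4 ✓, 5 ✓, 6 ✓.
At position 7 the labels are {}, so ¬coin → select is false there. This is the first violation.

7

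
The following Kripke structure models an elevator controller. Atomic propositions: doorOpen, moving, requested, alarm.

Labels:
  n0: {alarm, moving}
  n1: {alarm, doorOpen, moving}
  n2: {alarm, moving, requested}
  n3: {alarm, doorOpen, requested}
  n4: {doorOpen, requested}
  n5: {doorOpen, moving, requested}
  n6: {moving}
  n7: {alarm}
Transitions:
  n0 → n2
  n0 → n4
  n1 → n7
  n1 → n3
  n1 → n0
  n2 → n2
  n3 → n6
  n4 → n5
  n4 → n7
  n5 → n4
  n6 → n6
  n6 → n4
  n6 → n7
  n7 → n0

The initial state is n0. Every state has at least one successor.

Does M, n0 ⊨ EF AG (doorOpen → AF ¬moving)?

States satisfying AG (doorOpen → AF ¬moving): {n0, n2, n3, n4, n5, n6, n7}.
States satisfying EF AG (doorOpen → AF ¬moving): {n0, n1, n2, n3, n4, n5, n6, n7}.
Some path from n0 reaches a state where AG (doorOpen → AF ¬moving) holds.
n0 ∈ Sat(EF AG (doorOpen → AF ¬moving)).

Holds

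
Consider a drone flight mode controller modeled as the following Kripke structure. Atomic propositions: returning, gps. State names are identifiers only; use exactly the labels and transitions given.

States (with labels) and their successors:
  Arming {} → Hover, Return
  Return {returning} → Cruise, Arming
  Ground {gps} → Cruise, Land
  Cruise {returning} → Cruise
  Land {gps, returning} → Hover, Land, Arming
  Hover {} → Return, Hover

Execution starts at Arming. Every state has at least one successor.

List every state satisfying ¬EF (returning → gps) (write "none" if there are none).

{Cruise}

States satisfying returning → gps: {Arming, Ground, Land, Hover}.
States satisfying EF (returning → gps): {Arming, Return, Ground, Land, Hover}.
States satisfying ¬EF (returning → gps): {Cruise}.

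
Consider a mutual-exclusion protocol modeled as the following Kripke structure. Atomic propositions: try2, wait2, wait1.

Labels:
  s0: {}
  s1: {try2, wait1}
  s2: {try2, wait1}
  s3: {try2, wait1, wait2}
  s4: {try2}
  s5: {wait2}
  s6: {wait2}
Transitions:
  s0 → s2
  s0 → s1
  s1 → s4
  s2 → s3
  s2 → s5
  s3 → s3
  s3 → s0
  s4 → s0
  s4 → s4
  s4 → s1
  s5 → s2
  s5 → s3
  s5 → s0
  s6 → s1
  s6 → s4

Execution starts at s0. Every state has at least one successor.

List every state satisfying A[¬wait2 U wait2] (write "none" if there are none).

{s2, s3, s5, s6}

States satisfying ¬wait2: {s0, s1, s2, s4}.
States satisfying wait2: {s3, s5, s6}.
States satisfying A[¬wait2 U wait2]: {s2, s3, s5, s6}.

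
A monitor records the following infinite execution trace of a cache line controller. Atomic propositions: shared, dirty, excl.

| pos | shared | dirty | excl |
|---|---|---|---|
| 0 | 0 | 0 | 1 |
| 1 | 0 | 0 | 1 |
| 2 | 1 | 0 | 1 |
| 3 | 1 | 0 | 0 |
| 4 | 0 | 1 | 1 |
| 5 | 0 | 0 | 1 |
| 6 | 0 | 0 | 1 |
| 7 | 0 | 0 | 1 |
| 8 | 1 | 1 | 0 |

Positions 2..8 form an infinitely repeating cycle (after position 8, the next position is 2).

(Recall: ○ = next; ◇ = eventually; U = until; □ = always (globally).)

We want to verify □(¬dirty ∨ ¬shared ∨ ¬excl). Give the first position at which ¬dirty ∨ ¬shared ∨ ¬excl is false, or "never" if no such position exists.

¬dirty ∨ ¬shared ∨ ¬excl holds at every position 0..8, and those are all the positions the trace ever visits, so the invariant □(¬dirty ∨ ¬shared ∨ ¬excl) is never violated.

never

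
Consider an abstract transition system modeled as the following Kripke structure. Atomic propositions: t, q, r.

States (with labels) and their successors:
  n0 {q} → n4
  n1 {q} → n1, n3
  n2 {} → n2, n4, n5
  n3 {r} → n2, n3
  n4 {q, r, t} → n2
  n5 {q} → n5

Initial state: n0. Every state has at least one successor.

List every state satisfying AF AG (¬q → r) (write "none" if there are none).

{n5}

States satisfying AG (¬q → r): {n5}.
States satisfying AF AG (¬q → r): {n5}.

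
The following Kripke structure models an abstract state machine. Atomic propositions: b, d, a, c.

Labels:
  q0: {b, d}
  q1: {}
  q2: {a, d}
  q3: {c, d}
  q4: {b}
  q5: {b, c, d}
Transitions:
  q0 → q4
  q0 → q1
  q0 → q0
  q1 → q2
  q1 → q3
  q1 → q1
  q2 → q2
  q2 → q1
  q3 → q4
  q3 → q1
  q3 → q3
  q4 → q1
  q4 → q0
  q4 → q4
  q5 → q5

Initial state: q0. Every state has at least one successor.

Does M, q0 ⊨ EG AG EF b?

States satisfying AG EF b: {q0, q1, q2, q3, q4, q5}.
States satisfying EG AG EF b: {q0, q1, q2, q3, q4, q5}.
q0 ∈ Sat(EG AG EF b).

Satisfied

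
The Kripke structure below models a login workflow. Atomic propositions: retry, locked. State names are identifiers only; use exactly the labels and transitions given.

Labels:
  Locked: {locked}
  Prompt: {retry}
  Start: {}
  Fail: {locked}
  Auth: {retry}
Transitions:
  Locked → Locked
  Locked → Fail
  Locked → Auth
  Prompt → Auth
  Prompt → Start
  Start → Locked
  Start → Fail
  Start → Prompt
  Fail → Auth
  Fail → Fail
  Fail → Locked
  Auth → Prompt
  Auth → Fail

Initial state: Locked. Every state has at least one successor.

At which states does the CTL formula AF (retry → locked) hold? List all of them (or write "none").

States satisfying retry → locked: {Locked, Start, Fail}.
States satisfying AF (retry → locked): {Locked, Start, Fail}.

{Locked, Start, Fail}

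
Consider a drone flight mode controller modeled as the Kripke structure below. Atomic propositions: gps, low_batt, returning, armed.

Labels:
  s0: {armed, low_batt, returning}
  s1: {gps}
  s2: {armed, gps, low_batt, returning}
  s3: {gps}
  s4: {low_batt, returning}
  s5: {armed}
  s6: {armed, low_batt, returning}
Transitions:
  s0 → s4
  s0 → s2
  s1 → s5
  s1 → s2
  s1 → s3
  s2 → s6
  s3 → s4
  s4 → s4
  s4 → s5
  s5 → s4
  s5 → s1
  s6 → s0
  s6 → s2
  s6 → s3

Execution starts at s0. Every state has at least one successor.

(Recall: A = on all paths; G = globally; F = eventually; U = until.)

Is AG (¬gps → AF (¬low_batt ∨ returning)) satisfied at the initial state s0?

States satisfying ¬gps → AF (¬low_batt ∨ returning): {s0, s1, s2, s3, s4, s5, s6}.
States satisfying AG (¬gps → AF (¬low_batt ∨ returning)): {s0, s1, s2, s3, s4, s5, s6}.
Every state reachable from s0 satisfies ¬gps → AF (¬low_batt ∨ returning).
s0 ∈ Sat(AG (¬gps → AF (¬low_batt ∨ returning))).

Holds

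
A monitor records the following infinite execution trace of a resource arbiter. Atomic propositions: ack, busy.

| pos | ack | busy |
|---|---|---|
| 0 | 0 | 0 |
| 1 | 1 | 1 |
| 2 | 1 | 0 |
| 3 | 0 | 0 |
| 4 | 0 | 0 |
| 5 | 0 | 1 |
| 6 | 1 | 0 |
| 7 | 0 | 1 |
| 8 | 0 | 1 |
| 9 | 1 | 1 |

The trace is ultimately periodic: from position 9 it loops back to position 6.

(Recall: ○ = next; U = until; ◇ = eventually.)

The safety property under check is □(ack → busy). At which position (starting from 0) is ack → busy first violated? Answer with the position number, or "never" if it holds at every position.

Check ack → busy at each position in order: 0 ✓, 1 ✓.
At position 2 the labels are {ack}, so ack → busy is false there. This is the first violation.

2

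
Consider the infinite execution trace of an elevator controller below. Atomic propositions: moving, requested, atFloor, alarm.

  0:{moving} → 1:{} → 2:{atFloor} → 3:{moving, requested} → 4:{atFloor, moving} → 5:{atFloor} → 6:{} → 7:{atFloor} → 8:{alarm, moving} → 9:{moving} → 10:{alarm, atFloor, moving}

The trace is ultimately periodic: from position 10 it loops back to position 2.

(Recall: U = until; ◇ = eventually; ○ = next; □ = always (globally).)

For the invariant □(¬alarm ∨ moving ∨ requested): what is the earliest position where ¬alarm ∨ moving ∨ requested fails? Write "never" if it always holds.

never

¬alarm ∨ moving ∨ requested holds at every position 0..10, and those are all the positions the trace ever visits, so the invariant □(¬alarm ∨ moving ∨ requested) is never violated.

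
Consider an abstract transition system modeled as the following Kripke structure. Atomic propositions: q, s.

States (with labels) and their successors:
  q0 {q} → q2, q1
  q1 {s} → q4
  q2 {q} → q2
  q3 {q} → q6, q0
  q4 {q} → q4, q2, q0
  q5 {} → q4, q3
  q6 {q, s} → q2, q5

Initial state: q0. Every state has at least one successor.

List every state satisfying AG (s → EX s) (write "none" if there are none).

States satisfying s → EX s: {q0, q2, q3, q4, q5}.
States satisfying AG (s → EX s): {q2}.

{q2}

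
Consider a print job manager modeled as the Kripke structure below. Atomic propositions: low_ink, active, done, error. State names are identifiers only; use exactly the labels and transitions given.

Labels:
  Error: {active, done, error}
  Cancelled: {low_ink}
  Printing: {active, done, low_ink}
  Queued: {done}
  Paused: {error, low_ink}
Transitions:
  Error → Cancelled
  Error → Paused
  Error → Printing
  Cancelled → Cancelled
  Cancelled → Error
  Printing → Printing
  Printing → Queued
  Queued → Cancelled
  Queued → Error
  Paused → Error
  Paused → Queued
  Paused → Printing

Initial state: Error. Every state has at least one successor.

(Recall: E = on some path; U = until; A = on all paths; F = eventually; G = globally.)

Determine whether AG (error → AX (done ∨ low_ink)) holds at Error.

States satisfying error → AX (done ∨ low_ink): {Error, Cancelled, Printing, Queued, Paused}.
States satisfying AG (error → AX (done ∨ low_ink)): {Error, Cancelled, Printing, Queued, Paused}.
Every state reachable from Error satisfies error → AX (done ∨ low_ink).
Error ∈ Sat(AG (error → AX (done ∨ low_ink))).

Holds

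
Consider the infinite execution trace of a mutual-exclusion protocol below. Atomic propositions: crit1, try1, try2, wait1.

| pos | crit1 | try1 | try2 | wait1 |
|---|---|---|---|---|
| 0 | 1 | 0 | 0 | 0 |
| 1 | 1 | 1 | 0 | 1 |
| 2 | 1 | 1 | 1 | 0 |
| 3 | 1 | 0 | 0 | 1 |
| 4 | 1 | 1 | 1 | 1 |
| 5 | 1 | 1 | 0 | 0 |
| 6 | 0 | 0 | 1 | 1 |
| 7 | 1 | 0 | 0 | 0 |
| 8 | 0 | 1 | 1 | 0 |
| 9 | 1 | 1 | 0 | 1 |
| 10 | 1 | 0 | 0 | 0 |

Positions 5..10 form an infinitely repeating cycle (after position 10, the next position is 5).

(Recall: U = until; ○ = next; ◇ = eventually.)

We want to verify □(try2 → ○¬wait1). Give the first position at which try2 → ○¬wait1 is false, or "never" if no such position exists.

2

Check try2 → ○¬wait1 at each position in order: 0 ✓, 1 ✓.
At position 2 the labels are {crit1, try1, try2} and the next position 3 has {crit1, wait1}, so try2 → ○¬wait1 is false there. This is the first violation.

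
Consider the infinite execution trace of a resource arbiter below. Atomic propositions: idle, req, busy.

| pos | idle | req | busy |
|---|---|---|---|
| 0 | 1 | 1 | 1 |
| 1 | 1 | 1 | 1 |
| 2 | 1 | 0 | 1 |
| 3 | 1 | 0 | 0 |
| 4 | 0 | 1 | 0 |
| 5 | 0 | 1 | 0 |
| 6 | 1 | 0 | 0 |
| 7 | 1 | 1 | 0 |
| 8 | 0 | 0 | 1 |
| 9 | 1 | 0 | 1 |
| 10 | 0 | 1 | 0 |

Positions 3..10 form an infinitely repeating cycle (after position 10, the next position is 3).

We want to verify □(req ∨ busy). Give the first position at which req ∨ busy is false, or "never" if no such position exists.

3

Check req ∨ busy at each position in order: 0 ✓, 1 ✓, 2 ✓.
At position 3 the labels are {idle}, so req ∨ busy is false there. This is the first violation.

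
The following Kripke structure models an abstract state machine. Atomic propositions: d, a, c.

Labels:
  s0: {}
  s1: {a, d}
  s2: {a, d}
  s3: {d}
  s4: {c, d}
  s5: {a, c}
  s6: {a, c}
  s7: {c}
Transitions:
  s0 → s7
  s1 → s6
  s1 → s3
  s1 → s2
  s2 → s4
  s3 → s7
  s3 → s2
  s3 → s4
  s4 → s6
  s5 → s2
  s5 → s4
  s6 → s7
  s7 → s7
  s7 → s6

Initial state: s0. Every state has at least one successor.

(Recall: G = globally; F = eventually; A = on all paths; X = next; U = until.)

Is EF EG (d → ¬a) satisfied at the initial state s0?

States satisfying EG (d → ¬a): {s0, s3, s4, s5, s6, s7}.
States satisfying EF EG (d → ¬a): {s0, s1, s2, s3, s4, s5, s6, s7}.
Some path from s0 reaches a state where EG (d → ¬a) holds.
s0 ∈ Sat(EF EG (d → ¬a)).

Satisfied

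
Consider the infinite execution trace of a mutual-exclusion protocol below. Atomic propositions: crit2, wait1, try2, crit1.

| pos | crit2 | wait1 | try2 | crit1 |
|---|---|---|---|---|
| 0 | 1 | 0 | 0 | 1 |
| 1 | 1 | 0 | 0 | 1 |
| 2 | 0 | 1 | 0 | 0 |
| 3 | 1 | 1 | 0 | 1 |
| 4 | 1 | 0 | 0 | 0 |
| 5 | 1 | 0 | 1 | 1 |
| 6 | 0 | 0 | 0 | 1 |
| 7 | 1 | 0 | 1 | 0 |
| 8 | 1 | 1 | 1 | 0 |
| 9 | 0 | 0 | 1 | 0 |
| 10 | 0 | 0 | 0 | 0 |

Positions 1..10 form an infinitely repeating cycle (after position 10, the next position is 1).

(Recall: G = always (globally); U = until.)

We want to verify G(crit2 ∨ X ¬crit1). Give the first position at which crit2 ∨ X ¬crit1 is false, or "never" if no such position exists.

Check crit2 ∨ X ¬crit1 at each position in order: 0 ✓, 1 ✓.
At position 2 the labels are {wait1} and the next position 3 has {crit1, crit2, wait1}, so crit2 ∨ X ¬crit1 is false there. This is the first violation.

2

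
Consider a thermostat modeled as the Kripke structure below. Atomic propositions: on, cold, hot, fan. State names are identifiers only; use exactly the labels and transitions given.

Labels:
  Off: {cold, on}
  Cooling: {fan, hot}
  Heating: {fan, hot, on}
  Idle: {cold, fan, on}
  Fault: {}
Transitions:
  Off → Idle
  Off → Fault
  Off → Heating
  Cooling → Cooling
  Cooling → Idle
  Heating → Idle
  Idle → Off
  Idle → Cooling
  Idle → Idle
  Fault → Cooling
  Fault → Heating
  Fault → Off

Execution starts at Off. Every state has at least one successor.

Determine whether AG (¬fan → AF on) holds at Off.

Violated

States satisfying ¬fan → AF on: {Off, Cooling, Heating, Idle}.
States satisfying AG (¬fan → AF on): ∅.
Fault is reachable from Off and violates ¬fan → AF on, so AG fails at Off.
Off ∉ Sat(AG (¬fan → AF on)).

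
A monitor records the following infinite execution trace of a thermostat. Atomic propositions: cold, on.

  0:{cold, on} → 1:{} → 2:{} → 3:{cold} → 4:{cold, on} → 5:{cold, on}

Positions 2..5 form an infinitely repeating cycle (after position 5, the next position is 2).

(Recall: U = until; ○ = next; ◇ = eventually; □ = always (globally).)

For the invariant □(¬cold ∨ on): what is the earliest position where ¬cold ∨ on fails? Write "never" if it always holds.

3

Check ¬cold ∨ on at each position in order: 0 ✓, 1 ✓, 2 ✓.
At position 3 the labels are {cold}, so ¬cold ∨ on is false there. This is the first violation.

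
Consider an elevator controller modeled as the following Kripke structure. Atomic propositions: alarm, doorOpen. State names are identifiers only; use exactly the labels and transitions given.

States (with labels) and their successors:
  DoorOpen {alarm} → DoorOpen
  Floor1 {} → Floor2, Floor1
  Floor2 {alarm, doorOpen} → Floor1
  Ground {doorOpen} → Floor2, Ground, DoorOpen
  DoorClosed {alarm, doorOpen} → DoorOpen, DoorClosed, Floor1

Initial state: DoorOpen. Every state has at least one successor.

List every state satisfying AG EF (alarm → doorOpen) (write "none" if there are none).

States satisfying EF (alarm → doorOpen): {Floor1, Floor2, Ground, DoorClosed}.
States satisfying AG EF (alarm → doorOpen): {Floor1, Floor2}.

{Floor1, Floor2}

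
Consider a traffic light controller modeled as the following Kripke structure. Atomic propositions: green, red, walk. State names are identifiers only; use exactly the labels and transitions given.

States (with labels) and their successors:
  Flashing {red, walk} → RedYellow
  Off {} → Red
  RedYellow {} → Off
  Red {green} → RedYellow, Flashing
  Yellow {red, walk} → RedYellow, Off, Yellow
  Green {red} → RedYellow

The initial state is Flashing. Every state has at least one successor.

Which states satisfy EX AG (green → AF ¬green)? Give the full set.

States satisfying AG (green → AF ¬green): {Flashing, Off, RedYellow, Red, Yellow, Green}.
States satisfying EX AG (green → AF ¬green): {Flashing, Off, RedYellow, Red, Yellow, Green}.

{Flashing, Off, RedYellow, Red, Yellow, Green}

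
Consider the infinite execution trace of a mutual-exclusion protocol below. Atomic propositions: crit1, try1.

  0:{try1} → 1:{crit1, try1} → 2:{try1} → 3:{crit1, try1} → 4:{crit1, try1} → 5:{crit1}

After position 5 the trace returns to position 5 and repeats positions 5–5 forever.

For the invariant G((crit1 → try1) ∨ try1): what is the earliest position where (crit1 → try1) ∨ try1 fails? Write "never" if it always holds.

5

Check (crit1 → try1) ∨ try1 at each position in order: 0 ✓, 1 ✓, 2 ✓, 3 ✓, 4 ✓.
At position 5 the labels are {crit1}, so (crit1 → try1) ∨ try1 is false there. This is the first violation.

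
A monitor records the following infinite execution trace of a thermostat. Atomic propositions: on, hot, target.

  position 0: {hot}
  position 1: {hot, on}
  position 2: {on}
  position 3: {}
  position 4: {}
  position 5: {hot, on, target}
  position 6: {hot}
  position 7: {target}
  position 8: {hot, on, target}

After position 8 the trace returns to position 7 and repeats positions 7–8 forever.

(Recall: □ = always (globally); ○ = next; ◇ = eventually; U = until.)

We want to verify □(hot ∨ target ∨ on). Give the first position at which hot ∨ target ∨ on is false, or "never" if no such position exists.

3

Check hot ∨ target ∨ on at each position in order: 0 ✓, 1 ✓, 2 ✓.
At position 3 the labels are {}, so hot ∨ target ∨ on is false there. This is the first violation.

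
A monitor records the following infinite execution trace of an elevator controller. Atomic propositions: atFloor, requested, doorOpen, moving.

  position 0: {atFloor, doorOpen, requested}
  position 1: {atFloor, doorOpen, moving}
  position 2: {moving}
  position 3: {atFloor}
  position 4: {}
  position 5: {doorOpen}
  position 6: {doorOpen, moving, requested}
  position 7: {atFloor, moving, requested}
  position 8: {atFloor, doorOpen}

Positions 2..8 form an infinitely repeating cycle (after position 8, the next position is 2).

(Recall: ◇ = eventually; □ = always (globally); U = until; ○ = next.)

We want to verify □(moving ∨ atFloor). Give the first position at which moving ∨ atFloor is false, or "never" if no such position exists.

4

Check moving ∨ atFloor at each position in order: 0 ✓, 1 ✓, 2 ✓, 3 ✓.
At position 4 the labels are {}, so moving ∨ atFloor is false there. This is the first violation.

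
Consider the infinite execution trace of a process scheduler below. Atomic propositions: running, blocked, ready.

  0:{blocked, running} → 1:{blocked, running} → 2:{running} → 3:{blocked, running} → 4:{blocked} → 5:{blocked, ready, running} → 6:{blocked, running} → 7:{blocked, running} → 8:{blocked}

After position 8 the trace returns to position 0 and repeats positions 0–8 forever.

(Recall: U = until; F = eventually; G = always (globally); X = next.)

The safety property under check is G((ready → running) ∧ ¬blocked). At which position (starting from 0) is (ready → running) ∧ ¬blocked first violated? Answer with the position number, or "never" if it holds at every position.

At position 0 the labels are {blocked, running}, so (ready → running) ∧ ¬blocked is false there. This is the first violation.

0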